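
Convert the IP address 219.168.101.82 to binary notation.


219 = 11011011
168 = 10101000
101 = 01100101
82 = 01010010
Binary: 11011011.10101000.01100101.01010010


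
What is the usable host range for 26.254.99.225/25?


Network: 26.254.99.128
Broadcast: 26.254.99.255
First usable = network + 1
Last usable = broadcast - 1
Range: 26.254.99.129 to 26.254.99.254


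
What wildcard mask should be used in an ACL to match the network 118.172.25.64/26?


Subnet mask: 255.255.255.192
Wildcard = 255.255.255.255 - subnet mask
255 - 255 = 0
255 - 255 = 0
255 - 255 = 0
255 - 192 = 63
Wildcard: 0.0.0.63


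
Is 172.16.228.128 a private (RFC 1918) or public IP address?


RFC 1918 private ranges:
  10.0.0.0/8 (10.0.0.0 - 10.255.255.255)
  172.16.0.0/12 (172.16.0.0 - 172.31.255.255)
  192.168.0.0/16 (192.168.0.0 - 192.168.255.255)
Private (in 172.16.0.0/12)


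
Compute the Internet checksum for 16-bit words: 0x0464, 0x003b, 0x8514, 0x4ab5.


Sum all words (with carry folding):
+ 0x0464 = 0x0464
+ 0x003b = 0x049f
+ 0x8514 = 0x89b3
+ 0x4ab5 = 0xd468
One's complement: ~0xd468
Checksum = 0x2b97


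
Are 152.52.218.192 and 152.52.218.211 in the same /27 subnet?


Mask: 255.255.255.224
152.52.218.192 AND mask = 152.52.218.192
152.52.218.211 AND mask = 152.52.218.192
Yes, same subnet (152.52.218.192)


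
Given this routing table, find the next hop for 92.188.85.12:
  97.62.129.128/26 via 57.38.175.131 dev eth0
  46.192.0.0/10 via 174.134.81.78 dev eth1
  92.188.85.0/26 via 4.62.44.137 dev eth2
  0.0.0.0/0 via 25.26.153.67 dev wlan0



Longest prefix match for 92.188.85.12:
  /26 97.62.129.128: no
  /10 46.192.0.0: no
  /26 92.188.85.0: MATCH
  /0 0.0.0.0: MATCH
Selected: next-hop 4.62.44.137 via eth2 (matched /26)


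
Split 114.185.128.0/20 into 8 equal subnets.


New prefix = 20 + 3 = 23
Each subnet has 512 addresses
  114.185.128.0/23
  114.185.130.0/23
  114.185.132.0/23
  114.185.134.0/23
  114.185.136.0/23
  114.185.138.0/23
  114.185.140.0/23
  114.185.142.0/23
Subnets: 114.185.128.0/23, 114.185.130.0/23, 114.185.132.0/23, 114.185.134.0/23, 114.185.136.0/23, 114.185.138.0/23, 114.185.140.0/23, 114.185.142.0/23


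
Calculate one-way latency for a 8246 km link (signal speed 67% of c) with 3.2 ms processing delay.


Speed = 0.67 * 3e5 km/s = 201000 km/s
Propagation delay = 8246 / 201000 = 0.041 s = 41.0249 ms
Processing delay = 3.2 ms
Total one-way latency = 44.2249 ms


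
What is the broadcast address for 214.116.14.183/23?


Network: 214.116.14.0/23
Host bits = 9
Set all host bits to 1:
Broadcast: 214.116.15.255


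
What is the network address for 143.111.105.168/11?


IP:   10001111.01101111.01101001.10101000
Mask: 11111111.11100000.00000000.00000000
AND operation:
Net:  10001111.01100000.00000000.00000000
Network: 143.96.0.0/11


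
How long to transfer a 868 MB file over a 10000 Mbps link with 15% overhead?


Effective throughput = 10000 * (1 - 15/100) = 8500 Mbps
File size in Mb = 868 * 8 = 6944 Mb
Time = 6944 / 8500
Time = 0.8169 seconds


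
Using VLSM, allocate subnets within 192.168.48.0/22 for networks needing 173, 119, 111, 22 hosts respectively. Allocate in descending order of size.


173 hosts -> /24 (254 usable): 192.168.48.0/24
119 hosts -> /25 (126 usable): 192.168.49.0/25
111 hosts -> /25 (126 usable): 192.168.49.128/25
22 hosts -> /27 (30 usable): 192.168.50.0/27
Allocation: 192.168.48.0/24 (173 hosts, 254 usable); 192.168.49.0/25 (119 hosts, 126 usable); 192.168.49.128/25 (111 hosts, 126 usable); 192.168.50.0/27 (22 hosts, 30 usable)


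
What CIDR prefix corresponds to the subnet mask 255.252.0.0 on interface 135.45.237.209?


Binary: 11111111.11111100.00000000.00000000
Count leading 1s
Prefix: /14


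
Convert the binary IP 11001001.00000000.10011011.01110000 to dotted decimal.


11001001 = 201
00000000 = 0
10011011 = 155
01110000 = 112
IP: 201.0.155.112


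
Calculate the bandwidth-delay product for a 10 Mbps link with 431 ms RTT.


BDP = bandwidth * RTT
= 10 Mbps * 431 ms
= 10 * 1e6 * 431 / 1000 bits
= 4310000 bits
= 538750 bytes
= 526.123 KB
BDP = 4310000 bits (538750 bytes)


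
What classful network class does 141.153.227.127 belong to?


First octet: 141
Binary: 10001101
10xxxxxx -> Class B (128-191)
Class B, default mask 255.255.0.0 (/16)


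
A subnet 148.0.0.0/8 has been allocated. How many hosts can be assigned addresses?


Host bits = 32 - 8 = 24
Total addresses = 2^24 = 16777216
Usable = total - 2 (network and broadcast)
Usable hosts: 16777214


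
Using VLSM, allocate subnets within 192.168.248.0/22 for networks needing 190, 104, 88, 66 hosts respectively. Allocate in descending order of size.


190 hosts -> /24 (254 usable): 192.168.248.0/24
104 hosts -> /25 (126 usable): 192.168.249.0/25
88 hosts -> /25 (126 usable): 192.168.249.128/25
66 hosts -> /25 (126 usable): 192.168.250.0/25
Allocation: 192.168.248.0/24 (190 hosts, 254 usable); 192.168.249.0/25 (104 hosts, 126 usable); 192.168.249.128/25 (88 hosts, 126 usable); 192.168.250.0/25 (66 hosts, 126 usable)


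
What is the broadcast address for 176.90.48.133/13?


Network: 176.88.0.0/13
Host bits = 19
Set all host bits to 1:
Broadcast: 176.95.255.255


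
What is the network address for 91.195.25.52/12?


IP:   01011011.11000011.00011001.00110100
Mask: 11111111.11110000.00000000.00000000
AND operation:
Net:  01011011.11000000.00000000.00000000
Network: 91.192.0.0/12


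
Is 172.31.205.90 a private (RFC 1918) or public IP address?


RFC 1918 private ranges:
  10.0.0.0/8 (10.0.0.0 - 10.255.255.255)
  172.16.0.0/12 (172.16.0.0 - 172.31.255.255)
  192.168.0.0/16 (192.168.0.0 - 192.168.255.255)
Private (in 172.16.0.0/12)


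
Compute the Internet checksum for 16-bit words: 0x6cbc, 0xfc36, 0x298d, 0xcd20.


Sum all words (with carry folding):
+ 0x6cbc = 0x6cbc
+ 0xfc36 = 0x68f3
+ 0x298d = 0x9280
+ 0xcd20 = 0x5fa1
One's complement: ~0x5fa1
Checksum = 0xa05e


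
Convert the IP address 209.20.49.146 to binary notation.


209 = 11010001
20 = 00010100
49 = 00110001
146 = 10010010
Binary: 11010001.00010100.00110001.10010010


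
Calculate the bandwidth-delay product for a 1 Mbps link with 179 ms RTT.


BDP = bandwidth * RTT
= 1 Mbps * 179 ms
= 1 * 1e6 * 179 / 1000 bits
= 179000 bits
= 22375 bytes
= 21.8506 KB
BDP = 179000 bits (22375 bytes)


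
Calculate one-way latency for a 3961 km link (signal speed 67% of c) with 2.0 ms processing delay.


Speed = 0.67 * 3e5 km/s = 201000 km/s
Propagation delay = 3961 / 201000 = 0.0197 s = 19.7065 ms
Processing delay = 2.0 ms
Total one-way latency = 21.7065 ms


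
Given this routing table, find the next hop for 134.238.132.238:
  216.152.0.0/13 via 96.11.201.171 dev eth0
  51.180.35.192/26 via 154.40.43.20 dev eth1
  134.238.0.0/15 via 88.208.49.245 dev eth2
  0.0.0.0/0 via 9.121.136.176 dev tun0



Longest prefix match for 134.238.132.238:
  /13 216.152.0.0: no
  /26 51.180.35.192: no
  /15 134.238.0.0: MATCH
  /0 0.0.0.0: MATCH
Selected: next-hop 88.208.49.245 via eth2 (matched /15)


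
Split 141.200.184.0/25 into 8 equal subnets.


New prefix = 25 + 3 = 28
Each subnet has 16 addresses
  141.200.184.0/28
  141.200.184.16/28
  141.200.184.32/28
  141.200.184.48/28
  141.200.184.64/28
  141.200.184.80/28
  141.200.184.96/28
  141.200.184.112/28
Subnets: 141.200.184.0/28, 141.200.184.16/28, 141.200.184.32/28, 141.200.184.48/28, 141.200.184.64/28, 141.200.184.80/28, 141.200.184.96/28, 141.200.184.112/28


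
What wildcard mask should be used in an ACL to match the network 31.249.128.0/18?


Subnet mask: 255.255.192.0
Wildcard = 255.255.255.255 - subnet mask
255 - 255 = 0
255 - 255 = 0
255 - 192 = 63
255 - 0 = 255
Wildcard: 0.0.63.255


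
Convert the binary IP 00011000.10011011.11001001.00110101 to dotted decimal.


00011000 = 24
10011011 = 155
11001001 = 201
00110101 = 53
IP: 24.155.201.53


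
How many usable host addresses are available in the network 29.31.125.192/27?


Host bits = 32 - 27 = 5
Total addresses = 2^5 = 32
Usable = total - 2 (network and broadcast)
Usable hosts: 30


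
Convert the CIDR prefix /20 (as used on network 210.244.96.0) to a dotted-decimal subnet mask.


/20 means 20 network bits, 12 host bits
Binary: 11111111111111111111000000000000
Mask: 255.255.240.0


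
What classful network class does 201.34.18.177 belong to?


First octet: 201
Binary: 11001001
110xxxxx -> Class C (192-223)
Class C, default mask 255.255.255.0 (/24)


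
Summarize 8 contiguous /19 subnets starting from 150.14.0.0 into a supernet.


Original prefix: /19
Number of subnets: 8 = 2^3
New prefix = 19 - 3 = 16
Supernet: 150.14.0.0/16


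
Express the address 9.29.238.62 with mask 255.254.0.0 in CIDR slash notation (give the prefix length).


Binary: 11111111.11111110.00000000.00000000
Count leading 1s
Prefix: /15


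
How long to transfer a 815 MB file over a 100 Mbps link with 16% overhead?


Effective throughput = 100 * (1 - 16/100) = 84 Mbps
File size in Mb = 815 * 8 = 6520 Mb
Time = 6520 / 84
Time = 77.619 seconds


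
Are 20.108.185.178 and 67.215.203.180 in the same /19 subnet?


Mask: 255.255.224.0
20.108.185.178 AND mask = 20.108.160.0
67.215.203.180 AND mask = 67.215.192.0
No, different subnets (20.108.160.0 vs 67.215.192.0)


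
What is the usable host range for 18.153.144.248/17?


Network: 18.153.128.0
Broadcast: 18.153.255.255
First usable = network + 1
Last usable = broadcast - 1
Range: 18.153.128.1 to 18.153.255.254


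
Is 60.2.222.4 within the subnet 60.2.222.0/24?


Subnet network: 60.2.222.0
Test IP AND mask: 60.2.222.0
Yes, 60.2.222.4 is in 60.2.222.0/24


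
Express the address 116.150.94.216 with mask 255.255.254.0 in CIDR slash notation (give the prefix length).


Binary: 11111111.11111111.11111110.00000000
Count leading 1s
Prefix: /23


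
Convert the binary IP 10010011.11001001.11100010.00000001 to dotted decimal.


10010011 = 147
11001001 = 201
11100010 = 226
00000001 = 1
IP: 147.201.226.1


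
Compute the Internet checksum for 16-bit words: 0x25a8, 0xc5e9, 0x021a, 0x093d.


Sum all words (with carry folding):
+ 0x25a8 = 0x25a8
+ 0xc5e9 = 0xeb91
+ 0x021a = 0xedab
+ 0x093d = 0xf6e8
One's complement: ~0xf6e8
Checksum = 0x0917


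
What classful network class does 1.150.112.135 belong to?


First octet: 1
Binary: 00000001
0xxxxxxx -> Class A (1-126)
Class A, default mask 255.0.0.0 (/8)


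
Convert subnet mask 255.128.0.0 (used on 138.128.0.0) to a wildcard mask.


Subnet mask: 255.128.0.0
Wildcard = 255.255.255.255 - subnet mask
255 - 255 = 0
255 - 128 = 127
255 - 0 = 255
255 - 0 = 255
Wildcard: 0.127.255.255


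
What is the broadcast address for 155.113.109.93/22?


Network: 155.113.108.0/22
Host bits = 10
Set all host bits to 1:
Broadcast: 155.113.111.255


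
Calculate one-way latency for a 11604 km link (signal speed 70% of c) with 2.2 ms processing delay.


Speed = 0.7 * 3e5 km/s = 210000 km/s
Propagation delay = 11604 / 210000 = 0.0553 s = 55.2571 ms
Processing delay = 2.2 ms
Total one-way latency = 57.4571 ms


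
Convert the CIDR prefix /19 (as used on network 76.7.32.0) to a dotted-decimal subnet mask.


/19 means 19 network bits, 13 host bits
Binary: 11111111111111111110000000000000
Mask: 255.255.224.0


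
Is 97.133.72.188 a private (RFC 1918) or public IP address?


RFC 1918 private ranges:
  10.0.0.0/8 (10.0.0.0 - 10.255.255.255)
  172.16.0.0/12 (172.16.0.0 - 172.31.255.255)
  192.168.0.0/16 (192.168.0.0 - 192.168.255.255)
Public (not in any RFC 1918 range)


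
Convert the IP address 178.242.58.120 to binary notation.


178 = 10110010
242 = 11110010
58 = 00111010
120 = 01111000
Binary: 10110010.11110010.00111010.01111000


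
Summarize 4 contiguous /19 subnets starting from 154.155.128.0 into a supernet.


Original prefix: /19
Number of subnets: 4 = 2^2
New prefix = 19 - 2 = 17
Supernet: 154.155.128.0/17


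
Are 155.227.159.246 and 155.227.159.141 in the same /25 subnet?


Mask: 255.255.255.128
155.227.159.246 AND mask = 155.227.159.128
155.227.159.141 AND mask = 155.227.159.128
Yes, same subnet (155.227.159.128)


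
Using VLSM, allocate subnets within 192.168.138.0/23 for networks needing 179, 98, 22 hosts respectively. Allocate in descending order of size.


179 hosts -> /24 (254 usable): 192.168.138.0/24
98 hosts -> /25 (126 usable): 192.168.139.0/25
22 hosts -> /27 (30 usable): 192.168.139.128/27
Allocation: 192.168.138.0/24 (179 hosts, 254 usable); 192.168.139.0/25 (98 hosts, 126 usable); 192.168.139.128/27 (22 hosts, 30 usable)


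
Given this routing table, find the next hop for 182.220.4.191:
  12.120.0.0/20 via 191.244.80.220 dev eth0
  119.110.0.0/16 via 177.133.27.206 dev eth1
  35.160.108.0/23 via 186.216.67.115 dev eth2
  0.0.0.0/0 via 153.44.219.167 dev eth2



Longest prefix match for 182.220.4.191:
  /20 12.120.0.0: no
  /16 119.110.0.0: no
  /23 35.160.108.0: no
  /0 0.0.0.0: MATCH
Selected: next-hop 153.44.219.167 via eth2 (matched /0)


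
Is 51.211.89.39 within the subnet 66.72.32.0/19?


Subnet network: 66.72.32.0
Test IP AND mask: 51.211.64.0
No, 51.211.89.39 is not in 66.72.32.0/19


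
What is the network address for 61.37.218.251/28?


IP:   00111101.00100101.11011010.11111011
Mask: 11111111.11111111.11111111.11110000
AND operation:
Net:  00111101.00100101.11011010.11110000
Network: 61.37.218.240/28


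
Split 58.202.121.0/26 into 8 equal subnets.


New prefix = 26 + 3 = 29
Each subnet has 8 addresses
  58.202.121.0/29
  58.202.121.8/29
  58.202.121.16/29
  58.202.121.24/29
  58.202.121.32/29
  58.202.121.40/29
  58.202.121.48/29
  58.202.121.56/29
Subnets: 58.202.121.0/29, 58.202.121.8/29, 58.202.121.16/29, 58.202.121.24/29, 58.202.121.32/29, 58.202.121.40/29, 58.202.121.48/29, 58.202.121.56/29


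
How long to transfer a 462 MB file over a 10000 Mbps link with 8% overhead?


Effective throughput = 10000 * (1 - 8/100) = 9200 Mbps
File size in Mb = 462 * 8 = 3696 Mb
Time = 3696 / 9200
Time = 0.4017 seconds


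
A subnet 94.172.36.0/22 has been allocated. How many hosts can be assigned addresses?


Host bits = 32 - 22 = 10
Total addresses = 2^10 = 1024
Usable = total - 2 (network and broadcast)
Usable hosts: 1022


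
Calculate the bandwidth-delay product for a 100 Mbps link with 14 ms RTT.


BDP = bandwidth * RTT
= 100 Mbps * 14 ms
= 100 * 1e6 * 14 / 1000 bits
= 1400000 bits
= 175000 bytes
= 170.8984 KB
BDP = 1400000 bits (175000 bytes)


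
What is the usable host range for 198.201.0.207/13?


Network: 198.200.0.0
Broadcast: 198.207.255.255
First usable = network + 1
Last usable = broadcast - 1
Range: 198.200.0.1 to 198.207.255.254


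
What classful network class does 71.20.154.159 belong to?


First octet: 71
Binary: 01000111
0xxxxxxx -> Class A (1-126)
Class A, default mask 255.0.0.0 (/8)


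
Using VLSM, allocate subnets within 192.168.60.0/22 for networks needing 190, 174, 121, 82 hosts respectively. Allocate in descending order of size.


190 hosts -> /24 (254 usable): 192.168.60.0/24
174 hosts -> /24 (254 usable): 192.168.61.0/24
121 hosts -> /25 (126 usable): 192.168.62.0/25
82 hosts -> /25 (126 usable): 192.168.62.128/25
Allocation: 192.168.60.0/24 (190 hosts, 254 usable); 192.168.61.0/24 (174 hosts, 254 usable); 192.168.62.0/25 (121 hosts, 126 usable); 192.168.62.128/25 (82 hosts, 126 usable)


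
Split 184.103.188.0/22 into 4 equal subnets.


New prefix = 22 + 2 = 24
Each subnet has 256 addresses
  184.103.188.0/24
  184.103.189.0/24
  184.103.190.0/24
  184.103.191.0/24
Subnets: 184.103.188.0/24, 184.103.189.0/24, 184.103.190.0/24, 184.103.191.0/24


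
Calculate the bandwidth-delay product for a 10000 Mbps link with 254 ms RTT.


BDP = bandwidth * RTT
= 10000 Mbps * 254 ms
= 10000 * 1e6 * 254 / 1000 bits
= 2540000000 bits
= 317500000 bytes
= 310058.5938 KB
BDP = 2540000000 bits (317500000 bytes)


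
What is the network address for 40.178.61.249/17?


IP:   00101000.10110010.00111101.11111001
Mask: 11111111.11111111.10000000.00000000
AND operation:
Net:  00101000.10110010.00000000.00000000
Network: 40.178.0.0/17


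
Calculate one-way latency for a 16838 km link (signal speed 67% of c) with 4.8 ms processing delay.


Speed = 0.67 * 3e5 km/s = 201000 km/s
Propagation delay = 16838 / 201000 = 0.0838 s = 83.7711 ms
Processing delay = 4.8 ms
Total one-way latency = 88.5711 ms


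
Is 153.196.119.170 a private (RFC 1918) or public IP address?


RFC 1918 private ranges:
  10.0.0.0/8 (10.0.0.0 - 10.255.255.255)
  172.16.0.0/12 (172.16.0.0 - 172.31.255.255)
  192.168.0.0/16 (192.168.0.0 - 192.168.255.255)
Public (not in any RFC 1918 range)


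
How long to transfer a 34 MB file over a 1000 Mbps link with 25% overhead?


Effective throughput = 1000 * (1 - 25/100) = 750 Mbps
File size in Mb = 34 * 8 = 272 Mb
Time = 272 / 750
Time = 0.3627 seconds


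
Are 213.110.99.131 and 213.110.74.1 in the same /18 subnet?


Mask: 255.255.192.0
213.110.99.131 AND mask = 213.110.64.0
213.110.74.1 AND mask = 213.110.64.0
Yes, same subnet (213.110.64.0)


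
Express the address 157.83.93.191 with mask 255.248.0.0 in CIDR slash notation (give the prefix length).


Binary: 11111111.11111000.00000000.00000000
Count leading 1s
Prefix: /13


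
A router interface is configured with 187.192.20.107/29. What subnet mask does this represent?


/29 means 29 network bits, 3 host bits
Binary: 11111111111111111111111111111000
Mask: 255.255.255.248


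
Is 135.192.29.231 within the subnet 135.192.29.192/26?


Subnet network: 135.192.29.192
Test IP AND mask: 135.192.29.192
Yes, 135.192.29.231 is in 135.192.29.192/26


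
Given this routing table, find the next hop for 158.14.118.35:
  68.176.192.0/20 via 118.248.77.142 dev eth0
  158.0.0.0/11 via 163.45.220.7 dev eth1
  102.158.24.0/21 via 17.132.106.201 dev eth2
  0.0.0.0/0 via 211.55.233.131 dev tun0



Longest prefix match for 158.14.118.35:
  /20 68.176.192.0: no
  /11 158.0.0.0: MATCH
  /21 102.158.24.0: no
  /0 0.0.0.0: MATCH
Selected: next-hop 163.45.220.7 via eth1 (matched /11)


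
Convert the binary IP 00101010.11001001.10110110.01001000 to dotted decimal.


00101010 = 42
11001001 = 201
10110110 = 182
01001000 = 72
IP: 42.201.182.72


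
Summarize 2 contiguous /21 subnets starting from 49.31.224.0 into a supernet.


Original prefix: /21
Number of subnets: 2 = 2^1
New prefix = 21 - 1 = 20
Supernet: 49.31.224.0/20


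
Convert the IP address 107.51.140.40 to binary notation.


107 = 01101011
51 = 00110011
140 = 10001100
40 = 00101000
Binary: 01101011.00110011.10001100.00101000


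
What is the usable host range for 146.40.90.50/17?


Network: 146.40.0.0
Broadcast: 146.40.127.255
First usable = network + 1
Last usable = broadcast - 1
Range: 146.40.0.1 to 146.40.127.254


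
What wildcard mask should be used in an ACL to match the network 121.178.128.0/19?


Subnet mask: 255.255.224.0
Wildcard = 255.255.255.255 - subnet mask
255 - 255 = 0
255 - 255 = 0
255 - 224 = 31
255 - 0 = 255
Wildcard: 0.0.31.255


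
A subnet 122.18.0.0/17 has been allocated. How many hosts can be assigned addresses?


Host bits = 32 - 17 = 15
Total addresses = 2^15 = 32768
Usable = total - 2 (network and broadcast)
Usable hosts: 32766


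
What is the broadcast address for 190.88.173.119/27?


Network: 190.88.173.96/27
Host bits = 5
Set all host bits to 1:
Broadcast: 190.88.173.127


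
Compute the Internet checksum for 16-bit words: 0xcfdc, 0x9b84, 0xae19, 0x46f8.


Sum all words (with carry folding):
+ 0xcfdc = 0xcfdc
+ 0x9b84 = 0x6b61
+ 0xae19 = 0x197b
+ 0x46f8 = 0x6073
One's complement: ~0x6073
Checksum = 0x9f8c


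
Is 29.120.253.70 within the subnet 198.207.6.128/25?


Subnet network: 198.207.6.128
Test IP AND mask: 29.120.253.0
No, 29.120.253.70 is not in 198.207.6.128/25


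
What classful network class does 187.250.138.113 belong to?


First octet: 187
Binary: 10111011
10xxxxxx -> Class B (128-191)
Class B, default mask 255.255.0.0 (/16)


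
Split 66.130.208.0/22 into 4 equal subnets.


New prefix = 22 + 2 = 24
Each subnet has 256 addresses
  66.130.208.0/24
  66.130.209.0/24
  66.130.210.0/24
  66.130.211.0/24
Subnets: 66.130.208.0/24, 66.130.209.0/24, 66.130.210.0/24, 66.130.211.0/24


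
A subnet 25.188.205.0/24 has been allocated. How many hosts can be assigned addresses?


Host bits = 32 - 24 = 8
Total addresses = 2^8 = 256
Usable = total - 2 (network and broadcast)
Usable hosts: 254


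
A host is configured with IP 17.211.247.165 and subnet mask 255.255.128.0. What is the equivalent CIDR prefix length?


Binary: 11111111.11111111.10000000.00000000
Count leading 1s
Prefix: /17


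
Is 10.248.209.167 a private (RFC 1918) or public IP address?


RFC 1918 private ranges:
  10.0.0.0/8 (10.0.0.0 - 10.255.255.255)
  172.16.0.0/12 (172.16.0.0 - 172.31.255.255)
  192.168.0.0/16 (192.168.0.0 - 192.168.255.255)
Private (in 10.0.0.0/8)


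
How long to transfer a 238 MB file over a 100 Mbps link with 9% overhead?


Effective throughput = 100 * (1 - 9/100) = 91 Mbps
File size in Mb = 238 * 8 = 1904 Mb
Time = 1904 / 91
Time = 20.9231 seconds


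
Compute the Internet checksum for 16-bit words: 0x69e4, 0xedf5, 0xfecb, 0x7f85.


Sum all words (with carry folding):
+ 0x69e4 = 0x69e4
+ 0xedf5 = 0x57da
+ 0xfecb = 0x56a6
+ 0x7f85 = 0xd62b
One's complement: ~0xd62b
Checksum = 0x29d4


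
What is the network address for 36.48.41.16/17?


IP:   00100100.00110000.00101001.00010000
Mask: 11111111.11111111.10000000.00000000
AND operation:
Net:  00100100.00110000.00000000.00000000
Network: 36.48.0.0/17


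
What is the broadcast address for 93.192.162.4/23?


Network: 93.192.162.0/23
Host bits = 9
Set all host bits to 1:
Broadcast: 93.192.163.255


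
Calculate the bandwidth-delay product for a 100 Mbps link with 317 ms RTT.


BDP = bandwidth * RTT
= 100 Mbps * 317 ms
= 100 * 1e6 * 317 / 1000 bits
= 31700000 bits
= 3962500 bytes
= 3869.6289 KB
BDP = 31700000 bits (3962500 bytes)


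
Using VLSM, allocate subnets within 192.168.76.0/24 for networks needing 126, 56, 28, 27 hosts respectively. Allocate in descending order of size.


126 hosts -> /25 (126 usable): 192.168.76.0/25
56 hosts -> /26 (62 usable): 192.168.76.128/26
28 hosts -> /27 (30 usable): 192.168.76.192/27
27 hosts -> /27 (30 usable): 192.168.76.224/27
Allocation: 192.168.76.0/25 (126 hosts, 126 usable); 192.168.76.128/26 (56 hosts, 62 usable); 192.168.76.192/27 (28 hosts, 30 usable); 192.168.76.224/27 (27 hosts, 30 usable)


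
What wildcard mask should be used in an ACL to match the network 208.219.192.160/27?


Subnet mask: 255.255.255.224
Wildcard = 255.255.255.255 - subnet mask
255 - 255 = 0
255 - 255 = 0
255 - 255 = 0
255 - 224 = 31
Wildcard: 0.0.0.31


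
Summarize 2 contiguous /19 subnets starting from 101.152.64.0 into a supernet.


Original prefix: /19
Number of subnets: 2 = 2^1
New prefix = 19 - 1 = 18
Supernet: 101.152.64.0/18


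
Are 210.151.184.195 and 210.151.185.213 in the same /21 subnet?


Mask: 255.255.248.0
210.151.184.195 AND mask = 210.151.184.0
210.151.185.213 AND mask = 210.151.184.0
Yes, same subnet (210.151.184.0)


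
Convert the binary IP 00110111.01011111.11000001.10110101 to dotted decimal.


00110111 = 55
01011111 = 95
11000001 = 193
10110101 = 181
IP: 55.95.193.181


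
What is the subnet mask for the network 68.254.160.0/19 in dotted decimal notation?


/19 means 19 network bits, 13 host bits
Binary: 11111111111111111110000000000000
Mask: 255.255.224.0


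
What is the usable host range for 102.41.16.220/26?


Network: 102.41.16.192
Broadcast: 102.41.16.255
First usable = network + 1
Last usable = broadcast - 1
Range: 102.41.16.193 to 102.41.16.254


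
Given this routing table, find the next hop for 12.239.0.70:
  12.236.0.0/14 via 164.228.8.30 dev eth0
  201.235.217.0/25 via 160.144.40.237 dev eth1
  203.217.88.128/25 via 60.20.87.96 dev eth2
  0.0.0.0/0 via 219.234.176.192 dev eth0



Longest prefix match for 12.239.0.70:
  /14 12.236.0.0: MATCH
  /25 201.235.217.0: no
  /25 203.217.88.128: no
  /0 0.0.0.0: MATCH
Selected: next-hop 164.228.8.30 via eth0 (matched /14)


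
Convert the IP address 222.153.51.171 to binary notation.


222 = 11011110
153 = 10011001
51 = 00110011
171 = 10101011
Binary: 11011110.10011001.00110011.10101011


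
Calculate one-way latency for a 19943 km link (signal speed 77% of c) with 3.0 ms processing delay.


Speed = 0.77 * 3e5 km/s = 231000 km/s
Propagation delay = 19943 / 231000 = 0.0863 s = 86.3333 ms
Processing delay = 3.0 ms
Total one-way latency = 89.3333 ms


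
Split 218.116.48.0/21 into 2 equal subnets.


New prefix = 21 + 1 = 22
Each subnet has 1024 addresses
  218.116.48.0/22
  218.116.52.0/22
Subnets: 218.116.48.0/22, 218.116.52.0/22


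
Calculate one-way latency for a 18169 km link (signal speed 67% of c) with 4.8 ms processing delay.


Speed = 0.67 * 3e5 km/s = 201000 km/s
Propagation delay = 18169 / 201000 = 0.0904 s = 90.393 ms
Processing delay = 4.8 ms
Total one-way latency = 95.193 ms


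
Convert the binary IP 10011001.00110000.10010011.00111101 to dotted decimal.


10011001 = 153
00110000 = 48
10010011 = 147
00111101 = 61
IP: 153.48.147.61


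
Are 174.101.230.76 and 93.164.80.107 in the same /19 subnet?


Mask: 255.255.224.0
174.101.230.76 AND mask = 174.101.224.0
93.164.80.107 AND mask = 93.164.64.0
No, different subnets (174.101.224.0 vs 93.164.64.0)


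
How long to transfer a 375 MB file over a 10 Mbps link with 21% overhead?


Effective throughput = 10 * (1 - 21/100) = 7.9 Mbps
File size in Mb = 375 * 8 = 3000 Mb
Time = 3000 / 7.9
Time = 379.7468 seconds


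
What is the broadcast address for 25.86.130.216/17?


Network: 25.86.128.0/17
Host bits = 15
Set all host bits to 1:
Broadcast: 25.86.255.255


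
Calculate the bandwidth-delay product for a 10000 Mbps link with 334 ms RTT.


BDP = bandwidth * RTT
= 10000 Mbps * 334 ms
= 10000 * 1e6 * 334 / 1000 bits
= 3340000000 bits
= 417500000 bytes
= 407714.8438 KB
BDP = 3340000000 bits (417500000 bytes)


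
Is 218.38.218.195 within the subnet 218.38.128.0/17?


Subnet network: 218.38.128.0
Test IP AND mask: 218.38.128.0
Yes, 218.38.218.195 is in 218.38.128.0/17


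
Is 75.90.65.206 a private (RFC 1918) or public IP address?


RFC 1918 private ranges:
  10.0.0.0/8 (10.0.0.0 - 10.255.255.255)
  172.16.0.0/12 (172.16.0.0 - 172.31.255.255)
  192.168.0.0/16 (192.168.0.0 - 192.168.255.255)
Public (not in any RFC 1918 range)


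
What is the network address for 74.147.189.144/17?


IP:   01001010.10010011.10111101.10010000
Mask: 11111111.11111111.10000000.00000000
AND operation:
Net:  01001010.10010011.10000000.00000000
Network: 74.147.128.0/17


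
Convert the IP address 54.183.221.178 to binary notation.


54 = 00110110
183 = 10110111
221 = 11011101
178 = 10110010
Binary: 00110110.10110111.11011101.10110010


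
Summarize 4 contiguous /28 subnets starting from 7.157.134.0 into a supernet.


Original prefix: /28
Number of subnets: 4 = 2^2
New prefix = 28 - 2 = 26
Supernet: 7.157.134.0/26


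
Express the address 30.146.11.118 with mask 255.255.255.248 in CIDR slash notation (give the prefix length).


Binary: 11111111.11111111.11111111.11111000
Count leading 1s
Prefix: /29


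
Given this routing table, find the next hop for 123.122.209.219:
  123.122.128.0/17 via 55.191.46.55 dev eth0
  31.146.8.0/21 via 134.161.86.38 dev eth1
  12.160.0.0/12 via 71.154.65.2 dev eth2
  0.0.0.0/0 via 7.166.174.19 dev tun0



Longest prefix match for 123.122.209.219:
  /17 123.122.128.0: MATCH
  /21 31.146.8.0: no
  /12 12.160.0.0: no
  /0 0.0.0.0: MATCH
Selected: next-hop 55.191.46.55 via eth0 (matched /17)


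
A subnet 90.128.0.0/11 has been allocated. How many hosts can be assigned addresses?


Host bits = 32 - 11 = 21
Total addresses = 2^21 = 2097152
Usable = total - 2 (network and broadcast)
Usable hosts: 2097150


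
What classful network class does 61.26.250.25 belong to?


First octet: 61
Binary: 00111101
0xxxxxxx -> Class A (1-126)
Class A, default mask 255.0.0.0 (/8)


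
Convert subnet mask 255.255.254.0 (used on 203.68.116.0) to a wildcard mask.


Subnet mask: 255.255.254.0
Wildcard = 255.255.255.255 - subnet mask
255 - 255 = 0
255 - 255 = 0
255 - 254 = 1
255 - 0 = 255
Wildcard: 0.0.1.255


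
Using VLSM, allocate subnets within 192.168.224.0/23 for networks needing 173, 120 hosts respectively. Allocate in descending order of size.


173 hosts -> /24 (254 usable): 192.168.224.0/24
120 hosts -> /25 (126 usable): 192.168.225.0/25
Allocation: 192.168.224.0/24 (173 hosts, 254 usable); 192.168.225.0/25 (120 hosts, 126 usable)


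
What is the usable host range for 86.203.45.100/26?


Network: 86.203.45.64
Broadcast: 86.203.45.127
First usable = network + 1
Last usable = broadcast - 1
Range: 86.203.45.65 to 86.203.45.126


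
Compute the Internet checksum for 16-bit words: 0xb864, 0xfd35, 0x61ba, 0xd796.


Sum all words (with carry folding):
+ 0xb864 = 0xb864
+ 0xfd35 = 0xb59a
+ 0x61ba = 0x1755
+ 0xd796 = 0xeeeb
One's complement: ~0xeeeb
Checksum = 0x1114


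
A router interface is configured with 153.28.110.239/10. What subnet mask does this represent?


/10 means 10 network bits, 22 host bits
Binary: 11111111110000000000000000000000
Mask: 255.192.0.0


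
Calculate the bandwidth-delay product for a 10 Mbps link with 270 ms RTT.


BDP = bandwidth * RTT
= 10 Mbps * 270 ms
= 10 * 1e6 * 270 / 1000 bits
= 2700000 bits
= 337500 bytes
= 329.5898 KB
BDP = 2700000 bits (337500 bytes)


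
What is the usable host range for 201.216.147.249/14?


Network: 201.216.0.0
Broadcast: 201.219.255.255
First usable = network + 1
Last usable = broadcast - 1
Range: 201.216.0.1 to 201.219.255.254


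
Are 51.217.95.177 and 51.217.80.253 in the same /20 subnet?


Mask: 255.255.240.0
51.217.95.177 AND mask = 51.217.80.0
51.217.80.253 AND mask = 51.217.80.0
Yes, same subnet (51.217.80.0)


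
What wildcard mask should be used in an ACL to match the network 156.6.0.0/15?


Subnet mask: 255.254.0.0
Wildcard = 255.255.255.255 - subnet mask
255 - 255 = 0
255 - 254 = 1
255 - 0 = 255
255 - 0 = 255
Wildcard: 0.1.255.255


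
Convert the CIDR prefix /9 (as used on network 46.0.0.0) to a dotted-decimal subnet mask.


/9 means 9 network bits, 23 host bits
Binary: 11111111100000000000000000000000
Mask: 255.128.0.0


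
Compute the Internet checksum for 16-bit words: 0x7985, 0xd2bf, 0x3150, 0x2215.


Sum all words (with carry folding):
+ 0x7985 = 0x7985
+ 0xd2bf = 0x4c45
+ 0x3150 = 0x7d95
+ 0x2215 = 0x9faa
One's complement: ~0x9faa
Checksum = 0x6055


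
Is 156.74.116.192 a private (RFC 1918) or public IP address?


RFC 1918 private ranges:
  10.0.0.0/8 (10.0.0.0 - 10.255.255.255)
  172.16.0.0/12 (172.16.0.0 - 172.31.255.255)
  192.168.0.0/16 (192.168.0.0 - 192.168.255.255)
Public (not in any RFC 1918 range)


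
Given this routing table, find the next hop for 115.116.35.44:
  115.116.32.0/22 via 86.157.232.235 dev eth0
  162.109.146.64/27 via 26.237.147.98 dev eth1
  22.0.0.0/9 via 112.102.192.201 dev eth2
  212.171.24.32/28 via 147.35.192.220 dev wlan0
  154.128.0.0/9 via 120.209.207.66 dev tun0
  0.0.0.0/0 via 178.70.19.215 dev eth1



Longest prefix match for 115.116.35.44:
  /22 115.116.32.0: MATCH
  /27 162.109.146.64: no
  /9 22.0.0.0: no
  /28 212.171.24.32: no
  /9 154.128.0.0: no
  /0 0.0.0.0: MATCH
Selected: next-hop 86.157.232.235 via eth0 (matched /22)


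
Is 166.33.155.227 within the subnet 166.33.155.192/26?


Subnet network: 166.33.155.192
Test IP AND mask: 166.33.155.192
Yes, 166.33.155.227 is in 166.33.155.192/26


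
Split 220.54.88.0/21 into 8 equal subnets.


New prefix = 21 + 3 = 24
Each subnet has 256 addresses
  220.54.88.0/24
  220.54.89.0/24
  220.54.90.0/24
  220.54.91.0/24
  220.54.92.0/24
  220.54.93.0/24
  220.54.94.0/24
  220.54.95.0/24
Subnets: 220.54.88.0/24, 220.54.89.0/24, 220.54.90.0/24, 220.54.91.0/24, 220.54.92.0/24, 220.54.93.0/24, 220.54.94.0/24, 220.54.95.0/24


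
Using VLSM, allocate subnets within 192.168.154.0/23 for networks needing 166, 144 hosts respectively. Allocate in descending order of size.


166 hosts -> /24 (254 usable): 192.168.154.0/24
144 hosts -> /24 (254 usable): 192.168.155.0/24
Allocation: 192.168.154.0/24 (166 hosts, 254 usable); 192.168.155.0/24 (144 hosts, 254 usable)


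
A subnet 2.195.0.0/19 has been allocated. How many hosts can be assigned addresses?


Host bits = 32 - 19 = 13
Total addresses = 2^13 = 8192
Usable = total - 2 (network and broadcast)
Usable hosts: 8190


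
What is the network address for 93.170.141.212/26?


IP:   01011101.10101010.10001101.11010100
Mask: 11111111.11111111.11111111.11000000
AND operation:
Net:  01011101.10101010.10001101.11000000
Network: 93.170.141.192/26


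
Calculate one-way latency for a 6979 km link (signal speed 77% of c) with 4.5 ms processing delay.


Speed = 0.77 * 3e5 km/s = 231000 km/s
Propagation delay = 6979 / 231000 = 0.0302 s = 30.2121 ms
Processing delay = 4.5 ms
Total one-way latency = 34.7121 ms


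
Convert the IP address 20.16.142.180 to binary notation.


20 = 00010100
16 = 00010000
142 = 10001110
180 = 10110100
Binary: 00010100.00010000.10001110.10110100


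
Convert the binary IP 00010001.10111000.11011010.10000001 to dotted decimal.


00010001 = 17
10111000 = 184
11011010 = 218
10000001 = 129
IP: 17.184.218.129


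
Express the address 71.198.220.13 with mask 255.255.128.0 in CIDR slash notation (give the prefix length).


Binary: 11111111.11111111.10000000.00000000
Count leading 1s
Prefix: /17


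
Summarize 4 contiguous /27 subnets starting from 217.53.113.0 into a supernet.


Original prefix: /27
Number of subnets: 4 = 2^2
New prefix = 27 - 2 = 25
Supernet: 217.53.113.0/25


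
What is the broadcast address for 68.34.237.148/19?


Network: 68.34.224.0/19
Host bits = 13
Set all host bits to 1:
Broadcast: 68.34.255.255


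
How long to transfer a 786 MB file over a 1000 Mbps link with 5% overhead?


Effective throughput = 1000 * (1 - 5/100) = 950 Mbps
File size in Mb = 786 * 8 = 6288 Mb
Time = 6288 / 950
Time = 6.6189 seconds


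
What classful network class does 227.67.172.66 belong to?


First octet: 227
Binary: 11100011
1110xxxx -> Class D (224-239)
Class D (multicast), default mask N/A


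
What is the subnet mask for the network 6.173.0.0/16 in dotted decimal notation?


/16 means 16 network bits, 16 host bits
Binary: 11111111111111110000000000000000
Mask: 255.255.0.0


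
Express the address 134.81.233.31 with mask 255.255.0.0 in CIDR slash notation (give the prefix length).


Binary: 11111111.11111111.00000000.00000000
Count leading 1s
Prefix: /16


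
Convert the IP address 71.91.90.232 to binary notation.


71 = 01000111
91 = 01011011
90 = 01011010
232 = 11101000
Binary: 01000111.01011011.01011010.11101000


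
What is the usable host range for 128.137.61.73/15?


Network: 128.136.0.0
Broadcast: 128.137.255.255
First usable = network + 1
Last usable = broadcast - 1
Range: 128.136.0.1 to 128.137.255.254


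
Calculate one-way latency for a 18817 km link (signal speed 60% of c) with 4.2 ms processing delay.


Speed = 0.6 * 3e5 km/s = 180000 km/s
Propagation delay = 18817 / 180000 = 0.1045 s = 104.5389 ms
Processing delay = 4.2 ms
Total one-way latency = 108.7389 ms


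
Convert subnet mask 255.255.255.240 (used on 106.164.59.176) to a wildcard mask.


Subnet mask: 255.255.255.240
Wildcard = 255.255.255.255 - subnet mask
255 - 255 = 0
255 - 255 = 0
255 - 255 = 0
255 - 240 = 15
Wildcard: 0.0.0.15


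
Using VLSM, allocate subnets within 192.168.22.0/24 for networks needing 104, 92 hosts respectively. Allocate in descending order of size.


104 hosts -> /25 (126 usable): 192.168.22.0/25
92 hosts -> /25 (126 usable): 192.168.22.128/25
Allocation: 192.168.22.0/25 (104 hosts, 126 usable); 192.168.22.128/25 (92 hosts, 126 usable)


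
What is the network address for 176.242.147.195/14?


IP:   10110000.11110010.10010011.11000011
Mask: 11111111.11111100.00000000.00000000
AND operation:
Net:  10110000.11110000.00000000.00000000
Network: 176.240.0.0/14


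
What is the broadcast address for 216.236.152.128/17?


Network: 216.236.128.0/17
Host bits = 15
Set all host bits to 1:
Broadcast: 216.236.255.255


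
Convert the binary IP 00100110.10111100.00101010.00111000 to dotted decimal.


00100110 = 38
10111100 = 188
00101010 = 42
00111000 = 56
IP: 38.188.42.56


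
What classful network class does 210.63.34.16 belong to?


First octet: 210
Binary: 11010010
110xxxxx -> Class C (192-223)
Class C, default mask 255.255.255.0 (/24)


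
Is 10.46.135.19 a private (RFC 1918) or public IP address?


RFC 1918 private ranges:
  10.0.0.0/8 (10.0.0.0 - 10.255.255.255)
  172.16.0.0/12 (172.16.0.0 - 172.31.255.255)
  192.168.0.0/16 (192.168.0.0 - 192.168.255.255)
Private (in 10.0.0.0/8)


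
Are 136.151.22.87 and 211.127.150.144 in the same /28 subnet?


Mask: 255.255.255.240
136.151.22.87 AND mask = 136.151.22.80
211.127.150.144 AND mask = 211.127.150.144
No, different subnets (136.151.22.80 vs 211.127.150.144)


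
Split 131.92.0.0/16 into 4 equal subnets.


New prefix = 16 + 2 = 18
Each subnet has 16384 addresses
  131.92.0.0/18
  131.92.64.0/18
  131.92.128.0/18
  131.92.192.0/18
Subnets: 131.92.0.0/18, 131.92.64.0/18, 131.92.128.0/18, 131.92.192.0/18


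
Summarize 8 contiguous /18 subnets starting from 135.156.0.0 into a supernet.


Original prefix: /18
Number of subnets: 8 = 2^3
New prefix = 18 - 3 = 15
Supernet: 135.156.0.0/15


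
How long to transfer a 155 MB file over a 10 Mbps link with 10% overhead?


Effective throughput = 10 * (1 - 10/100) = 9 Mbps
File size in Mb = 155 * 8 = 1240 Mb
Time = 1240 / 9
Time = 137.7778 seconds


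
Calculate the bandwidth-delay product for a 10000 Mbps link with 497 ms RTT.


BDP = bandwidth * RTT
= 10000 Mbps * 497 ms
= 10000 * 1e6 * 497 / 1000 bits
= 4970000000 bits
= 621250000 bytes
= 606689.4531 KB
BDP = 4970000000 bits (621250000 bytes)


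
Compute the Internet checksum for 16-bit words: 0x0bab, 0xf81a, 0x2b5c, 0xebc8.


Sum all words (with carry folding):
+ 0x0bab = 0x0bab
+ 0xf81a = 0x03c6
+ 0x2b5c = 0x2f22
+ 0xebc8 = 0x1aeb
One's complement: ~0x1aeb
Checksum = 0xe514


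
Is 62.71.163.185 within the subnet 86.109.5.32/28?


Subnet network: 86.109.5.32
Test IP AND mask: 62.71.163.176
No, 62.71.163.185 is not in 86.109.5.32/28


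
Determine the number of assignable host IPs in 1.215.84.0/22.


Host bits = 32 - 22 = 10
Total addresses = 2^10 = 1024
Usable = total - 2 (network and broadcast)
Usable hosts: 1022


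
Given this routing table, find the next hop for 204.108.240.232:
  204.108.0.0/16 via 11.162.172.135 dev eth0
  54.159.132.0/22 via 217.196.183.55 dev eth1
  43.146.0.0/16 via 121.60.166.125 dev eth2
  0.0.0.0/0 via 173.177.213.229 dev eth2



Longest prefix match for 204.108.240.232:
  /16 204.108.0.0: MATCH
  /22 54.159.132.0: no
  /16 43.146.0.0: no
  /0 0.0.0.0: MATCH
Selected: next-hop 11.162.172.135 via eth0 (matched /16)


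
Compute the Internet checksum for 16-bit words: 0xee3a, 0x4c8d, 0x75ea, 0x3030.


Sum all words (with carry folding):
+ 0xee3a = 0xee3a
+ 0x4c8d = 0x3ac8
+ 0x75ea = 0xb0b2
+ 0x3030 = 0xe0e2
One's complement: ~0xe0e2
Checksum = 0x1f1d


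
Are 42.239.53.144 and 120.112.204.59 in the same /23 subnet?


Mask: 255.255.254.0
42.239.53.144 AND mask = 42.239.52.0
120.112.204.59 AND mask = 120.112.204.0
No, different subnets (42.239.52.0 vs 120.112.204.0)
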